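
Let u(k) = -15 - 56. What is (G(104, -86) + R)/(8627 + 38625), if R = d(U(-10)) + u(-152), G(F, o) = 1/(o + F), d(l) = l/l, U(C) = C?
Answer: -1259/850536 ≈ -0.0014802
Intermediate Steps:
u(k) = -71
d(l) = 1
G(F, o) = 1/(F + o)
R = -70 (R = 1 - 71 = -70)
(G(104, -86) + R)/(8627 + 38625) = (1/(104 - 86) - 70)/(8627 + 38625) = (1/18 - 70)/47252 = (1/18 - 70)*(1/47252) = -1259/18*1/47252 = -1259/850536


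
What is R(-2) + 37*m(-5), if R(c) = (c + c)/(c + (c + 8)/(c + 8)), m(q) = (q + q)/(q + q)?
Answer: 41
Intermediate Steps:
m(q) = 1 (m(q) = (2*q)/((2*q)) = (2*q)*(1/(2*q)) = 1)
R(c) = 2*c/(1 + c) (R(c) = (2*c)/(c + (8 + c)/(8 + c)) = (2*c)/(c + 1) = (2*c)/(1 + c) = 2*c/(1 + c))
R(-2) + 37*m(-5) = 2*(-2)/(1 - 2) + 37*1 = 2*(-2)/(-1) + 37 = 2*(-2)*(-1) + 37 = 4 + 37 = 41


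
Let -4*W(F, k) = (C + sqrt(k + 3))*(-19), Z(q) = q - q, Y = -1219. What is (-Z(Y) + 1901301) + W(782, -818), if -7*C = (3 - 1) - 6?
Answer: 13309126/7 + 19*I*sqrt(815)/4 ≈ 1.9013e+6 + 135.6*I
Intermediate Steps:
C = 4/7 (C = -((3 - 1) - 6)/7 = -(2 - 6)/7 = -1/7*(-4) = 4/7 ≈ 0.57143)
Z(q) = 0
W(F, k) = 19/7 + 19*sqrt(3 + k)/4 (W(F, k) = -(4/7 + sqrt(k + 3))*(-19)/4 = -(4/7 + sqrt(3 + k))*(-19)/4 = -(-76/7 - 19*sqrt(3 + k))/4 = 19/7 + 19*sqrt(3 + k)/4)
(-Z(Y) + 1901301) + W(782, -818) = (-1*0 + 1901301) + (19/7 + 19*sqrt(3 - 818)/4) = (0 + 1901301) + (19/7 + 19*sqrt(-815)/4) = 1901301 + (19/7 + 19*(I*sqrt(815))/4) = 1901301 + (19/7 + 19*I*sqrt(815)/4) = 13309126/7 + 19*I*sqrt(815)/4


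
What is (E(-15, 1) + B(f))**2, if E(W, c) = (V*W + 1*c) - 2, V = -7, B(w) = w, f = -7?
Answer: 9409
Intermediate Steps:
E(W, c) = -2 + c - 7*W (E(W, c) = (-7*W + 1*c) - 2 = (-7*W + c) - 2 = (c - 7*W) - 2 = -2 + c - 7*W)
(E(-15, 1) + B(f))**2 = ((-2 + 1 - 7*(-15)) - 7)**2 = ((-2 + 1 + 105) - 7)**2 = (104 - 7)**2 = 97**2 = 9409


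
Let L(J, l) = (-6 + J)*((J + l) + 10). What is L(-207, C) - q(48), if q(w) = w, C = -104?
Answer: 64065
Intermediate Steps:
L(J, l) = (-6 + J)*(10 + J + l)
L(-207, C) - q(48) = (-60 + (-207)² - 6*(-104) + 4*(-207) - 207*(-104)) - 1*48 = (-60 + 42849 + 624 - 828 + 21528) - 48 = 64113 - 48 = 64065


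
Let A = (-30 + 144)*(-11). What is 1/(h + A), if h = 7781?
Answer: 1/6527 ≈ 0.00015321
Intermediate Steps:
A = -1254 (A = 114*(-11) = -1254)
1/(h + A) = 1/(7781 - 1254) = 1/6527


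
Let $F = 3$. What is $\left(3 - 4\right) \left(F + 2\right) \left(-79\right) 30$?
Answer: $11850$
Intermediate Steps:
$\left(3 - 4\right) \left(F + 2\right) \left(-79\right) 30 = \left(3 - 4\right) \left(3 + 2\right) \left(-79\right) 30 = \left(-1\right) 5 \left(-79\right) 30 = \left(-5\right) \left(-79\right) 30 = 395 \cdot 30 = 11850$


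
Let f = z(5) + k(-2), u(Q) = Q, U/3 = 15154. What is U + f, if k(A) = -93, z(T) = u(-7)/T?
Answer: 226838/5 ≈ 45368.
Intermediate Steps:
U = 45462 (U = 3*15154 = 45462)
z(T) = -7/T
f = -472/5 (f = -7/5 - 93 = -472/5 ≈ -94.400)
U + f = 45462 - 472/5 = 226838/5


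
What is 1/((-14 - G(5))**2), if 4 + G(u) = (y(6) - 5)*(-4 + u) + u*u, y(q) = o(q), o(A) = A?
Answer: 1/1296 ≈ 0.00077160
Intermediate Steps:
y(q) = q
G(u) = -8 + u + u**2 (G(u) = -4 + ((6 - 5)*(-4 + u) + u*u) = -4 + (1*(-4 + u) + u**2) = -4 + ((-4 + u) + u**2) = -4 + (-4 + u + u**2) = -8 + u + u**2)
1/((-14 - G(5))**2) = 1/((-14 - (-8 + 5 + 5**2))**2) = 1/((-14 - (-8 + 5 + 25))**2) = 1/((-14 - 1*22)**2) = 1/((-14 - 22)**2) = 1/((-36)**2) = 1/1296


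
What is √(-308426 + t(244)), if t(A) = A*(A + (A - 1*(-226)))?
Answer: I*√134210 ≈ 366.35*I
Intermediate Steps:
t(A) = A*(226 + 2*A) (t(A) = A*(A + (A + 226)) = A*(A + (226 + A)) = A*(226 + 2*A))
√(-308426 + t(244)) = √(-308426 + 2*244*(113 + 244)) = √(-308426 + 2*244*357) = √(-308426 + 174216) = √(-134210) = I*√134210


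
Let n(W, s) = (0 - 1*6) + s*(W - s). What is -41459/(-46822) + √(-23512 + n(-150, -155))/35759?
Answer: 41459/46822 + I*√24293/35759 ≈ 0.88546 + 0.0043587*I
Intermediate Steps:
n(W, s) = -6 + s*(W - s) (n(W, s) = (0 - 6) + s*(W - s) = -6 + s*(W - s))
-41459/(-46822) + √(-23512 + n(-150, -155))/35759 = -41459/(-46822) + √(-23512 + (-6 - 1*(-155)² - 150*(-155)))/35759 = -41459*(-1/46822) + √(-23512 + (-6 - 1*24025 + 23250))*(1/35759) = 41459/46822 + √(-23512 + (-6 - 24025 + 23250))*(1/35759) = 41459/46822 + √(-23512 - 781)*(1/35759) = 41459/46822 + √(-24293)*(1/35759) = 41459/46822 + (I*√24293)*(1/35759) = 41459/46822 + I*√24293/35759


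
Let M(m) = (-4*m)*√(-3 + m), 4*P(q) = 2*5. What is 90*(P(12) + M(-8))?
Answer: 225 + 2880*I*√11 ≈ 225.0 + 9551.9*I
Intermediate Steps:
P(q) = 5/2 (P(q) = (2*5)/4 = (¼)*10 = 5/2)
M(m) = -4*m*√(-3 + m)
90*(P(12) + M(-8)) = 90*(5/2 - 4*(-8)*√(-3 - 8)) = 90*(5/2 - 4*(-8)*√(-11)) = 90*(5/2 - 4*(-8)*I*√11) = 90*(5/2 + 32*I*√11) = 225 + 2880*I*√11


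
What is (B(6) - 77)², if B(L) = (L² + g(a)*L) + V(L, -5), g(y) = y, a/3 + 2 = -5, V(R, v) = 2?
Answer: 27225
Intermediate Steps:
a = -21 (a = -6 + 3*(-5) = -6 - 15 = -21)
B(L) = 2 + L² - 21*L (B(L) = (L² - 21*L) + 2 = 2 + L² - 21*L)
(B(6) - 77)² = ((2 + 6² - 21*6) - 77)² = ((2 + 36 - 126) - 77)² = (-88 - 77)² = (-165)² = 27225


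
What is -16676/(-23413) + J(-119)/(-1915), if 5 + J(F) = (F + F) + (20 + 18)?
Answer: 7346841/8967179 ≈ 0.81930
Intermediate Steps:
J(F) = 33 + 2*F (J(F) = -5 + ((F + F) + (20 + 18)) = -5 + (2*F + 38) = -5 + (38 + 2*F) = 33 + 2*F)
-16676/(-23413) + J(-119)/(-1915) = -16676/(-23413) + (33 + 2*(-119))/(-1915) = -16676*(-1/23413) + (33 - 238)*(-1/1915) = 16676/23413 - 205*(-1/1915) = 16676/23413 + 41/383 = 7346841/8967179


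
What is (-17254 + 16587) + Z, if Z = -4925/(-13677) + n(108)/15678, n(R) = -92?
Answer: -23824587356/35738001 ≈ -666.65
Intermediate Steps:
Z = 12659311/35738001 (Z = -4925/(-13677) - 92/15678 = -4925*(-1/13677) - 92*1/15678 = 4925/13677 - 46/7839 = 12659311/35738001 ≈ 0.35423)
(-17254 + 16587) + Z = (-17254 + 16587) + 12659311/35738001 = -667 + 12659311/35738001 = -23824587356/35738001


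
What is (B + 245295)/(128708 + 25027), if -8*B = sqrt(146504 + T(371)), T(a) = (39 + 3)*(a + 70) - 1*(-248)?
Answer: 16353/10249 - sqrt(165274)/1229880 ≈ 1.5952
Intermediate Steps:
T(a) = 3188 + 42*a (T(a) = 42*(70 + a) + 248 = (2940 + 42*a) + 248 = 3188 + 42*a)
B = -sqrt(165274)/8 (B = -sqrt(146504 + (3188 + 42*371))/8 = -sqrt(146504 + (3188 + 15582))/8 = -sqrt(146504 + 18770)/8 = -sqrt(165274)/8 ≈ -50.817)
(B + 245295)/(128708 + 25027) = (-sqrt(165274)/8 + 245295)/(128708 + 25027) = (245295 - sqrt(165274)/8)/153735 = (245295 - sqrt(165274)/8)*(1/153735) = 16353/10249 - sqrt(165274)/1229880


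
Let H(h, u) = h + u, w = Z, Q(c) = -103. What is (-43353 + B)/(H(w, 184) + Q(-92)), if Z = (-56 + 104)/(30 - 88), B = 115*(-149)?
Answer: -1754152/2325 ≈ -754.47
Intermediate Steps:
B = -17135
Z = -24/29 (Z = 48/(-58) = 48*(-1/58) = -24/29 ≈ -0.82759)
w = -24/29 ≈ -0.82759
(-43353 + B)/(H(w, 184) + Q(-92)) = (-43353 - 17135)/((-24/29 + 184) - 103) = -60488/(5312/29 - 103) = -60488/2325/29 = -60488*29/2325 = -1754152/2325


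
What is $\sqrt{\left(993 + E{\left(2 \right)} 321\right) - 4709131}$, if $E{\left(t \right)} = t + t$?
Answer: $i \sqrt{4706854} \approx 2169.5 i$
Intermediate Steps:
$E{\left(t \right)} = 2 t$
$\sqrt{\left(993 + E{\left(2 \right)} 321\right) - 4709131} = \sqrt{\left(993 + 2 \cdot 2 \cdot 321\right) - 4709131} = \sqrt{\left(993 + 4 \cdot 321\right) - 4709131} = \sqrt{\left(993 + 1284\right) - 4709131} = \sqrt{2277 - 4709131} = \sqrt{-4706854} = i \sqrt{4706854}$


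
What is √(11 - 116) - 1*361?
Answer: -361 + I*√105 ≈ -361.0 + 10.247*I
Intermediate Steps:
√(11 - 116) - 1*361 = √(-105) - 361 = I*√105 - 361 = -361 + I*√105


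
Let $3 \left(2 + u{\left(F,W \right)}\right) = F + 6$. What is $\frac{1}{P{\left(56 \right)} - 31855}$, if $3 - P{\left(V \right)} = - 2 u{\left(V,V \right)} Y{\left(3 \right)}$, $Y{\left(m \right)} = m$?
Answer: $- \frac{1}{31740} \approx -3.1506 \cdot 10^{-5}$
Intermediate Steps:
$u{\left(F,W \right)} = \frac{F}{3}$ ($u{\left(F,W \right)} = -2 + \frac{F + 6}{3} = -2 + \frac{6 + F}{3} = -2 + \left(2 + \frac{F}{3}\right) = \frac{F}{3}$)
$P{\left(V \right)} = 3 + 2 V$ ($P{\left(V \right)} = 3 - - 2 \frac{V}{3} \cdot 3 = 3 - - \frac{2 V}{3} \cdot 3 = 3 - - 2 V = 3 + 2 V$)
$\frac{1}{P{\left(56 \right)} - 31855} = \frac{1}{\left(3 + 2 \cdot 56\right) - 31855} = \frac{1}{\left(3 + 112\right) - 31855} = \frac{1}{115 - 31855} = \frac{1}{-31740} = - \frac{1}{31740}$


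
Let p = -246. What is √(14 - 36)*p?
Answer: -246*I*√22 ≈ -1153.8*I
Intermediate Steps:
√(14 - 36)*p = √(14 - 36)*(-246) = √(-22)*(-246) = (I*√22)*(-246) = -246*I*√22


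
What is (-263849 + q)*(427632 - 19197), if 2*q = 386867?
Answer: -57520309485/2 ≈ -2.8760e+10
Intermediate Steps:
q = 386867/2 (q = (½)*386867 = 386867/2 ≈ 1.9343e+5)
(-263849 + q)*(427632 - 19197) = (-263849 + 386867/2)*(427632 - 19197) = -140831/2*408435 = -57520309485/2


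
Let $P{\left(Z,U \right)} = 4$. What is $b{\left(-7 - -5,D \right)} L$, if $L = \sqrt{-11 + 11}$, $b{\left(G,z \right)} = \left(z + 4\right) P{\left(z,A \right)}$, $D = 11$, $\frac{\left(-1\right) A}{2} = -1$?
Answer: $0$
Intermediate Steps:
$A = 2$ ($A = \left(-2\right) \left(-1\right) = 2$)
$b{\left(G,z \right)} = 16 + 4 z$ ($b{\left(G,z \right)} = \left(z + 4\right) 4 = \left(4 + z\right) 4 = 16 + 4 z$)
$L = 0$ ($L = \sqrt{0} = 0$)
$b{\left(-7 - -5,D \right)} L = \left(16 + 4 \cdot 11\right) 0 = \left(16 + 44\right) 0 = 60 \cdot 0 = 0$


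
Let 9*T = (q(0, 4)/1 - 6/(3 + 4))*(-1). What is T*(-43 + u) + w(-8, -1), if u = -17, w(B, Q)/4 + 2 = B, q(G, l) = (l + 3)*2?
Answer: 1000/21 ≈ 47.619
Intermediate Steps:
q(G, l) = 6 + 2*l (q(G, l) = (3 + l)*2 = 6 + 2*l)
w(B, Q) = -8 + 4*B
T = -92/63 (T = (((6 + 2*4)/1 - 6/(3 + 4))*(-1))/9 = (((6 + 8)*1 - 6/7)*(-1))/9 = ((14*1 - 6*1/7)*(-1))/9 = ((14 - 6/7)*(-1))/9 = ((92/7)*(-1))/9 = (1/9)*(-92/7) = -92/63 ≈ -1.4603)
T*(-43 + u) + w(-8, -1) = -92*(-43 - 17)/63 + (-8 + 4*(-8)) = -92/63*(-60) + (-8 - 32) = 1840/21 - 40 = 1000/21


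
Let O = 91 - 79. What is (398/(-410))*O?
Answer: -2388/205 ≈ -11.649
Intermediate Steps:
O = 12
(398/(-410))*O = (398/(-410))*12 = (398*(-1/410))*12 = -199/205*12 = -2388/205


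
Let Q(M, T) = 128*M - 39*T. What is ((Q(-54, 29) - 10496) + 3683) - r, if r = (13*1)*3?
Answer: -14895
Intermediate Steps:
Q(M, T) = -39*T + 128*M
r = 39 (r = 13*3 = 39)
((Q(-54, 29) - 10496) + 3683) - r = (((-39*29 + 128*(-54)) - 10496) + 3683) - 1*39 = (((-1131 - 6912) - 10496) + 3683) - 39 = ((-8043 - 10496) + 3683) - 39 = (-18539 + 3683) - 39 = -14856 - 39 = -14895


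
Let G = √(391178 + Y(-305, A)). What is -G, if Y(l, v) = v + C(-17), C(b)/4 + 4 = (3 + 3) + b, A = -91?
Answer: -√391027 ≈ -625.32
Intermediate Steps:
C(b) = 8 + 4*b (C(b) = -16 + 4*((3 + 3) + b) = -16 + 4*(6 + b) = -16 + (24 + 4*b) = 8 + 4*b)
Y(l, v) = -60 + v (Y(l, v) = v + (8 + 4*(-17)) = v + (8 - 68) = v - 60 = -60 + v)
G = √391027 (G = √(391178 + (-60 - 91)) = √(391178 - 151) = √391027 ≈ 625.32)
-G = -√391027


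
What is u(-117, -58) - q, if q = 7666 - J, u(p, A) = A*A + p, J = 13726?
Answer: 9307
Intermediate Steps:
u(p, A) = p + A² (u(p, A) = A² + p = p + A²)
q = -6060 (q = 7666 - 1*13726 = 7666 - 13726 = -6060)
u(-117, -58) - q = (-117 + (-58)²) - 1*(-6060) = (-117 + 3364) + 6060 = 3247 + 6060 = 9307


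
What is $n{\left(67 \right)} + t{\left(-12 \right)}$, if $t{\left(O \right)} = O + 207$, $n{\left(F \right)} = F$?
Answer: $262$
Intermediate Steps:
$t{\left(O \right)} = 207 + O$
$n{\left(67 \right)} + t{\left(-12 \right)} = 67 + \left(207 - 12\right) = 67 + 195 = 262$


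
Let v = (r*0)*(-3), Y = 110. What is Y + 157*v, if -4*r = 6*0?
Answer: 110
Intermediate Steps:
r = 0 (r = -3*0/2 = -¼*0 = 0)
v = 0 (v = (0*0)*(-3) = 0*(-3) = 0)
Y + 157*v = 110 + 157*0 = 110 + 0 = 110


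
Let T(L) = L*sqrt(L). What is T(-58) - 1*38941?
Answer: -38941 - 58*I*sqrt(58) ≈ -38941.0 - 441.71*I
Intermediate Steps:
T(L) = L**(3/2)
T(-58) - 1*38941 = (-58)**(3/2) - 1*38941 = -58*I*sqrt(58) - 38941 = -38941 - 58*I*sqrt(58)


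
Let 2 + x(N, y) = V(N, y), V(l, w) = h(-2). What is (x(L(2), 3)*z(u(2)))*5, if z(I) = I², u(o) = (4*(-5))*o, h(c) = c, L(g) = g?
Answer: -32000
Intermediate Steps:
u(o) = -20*o
V(l, w) = -2
x(N, y) = -4 (x(N, y) = -2 - 2 = -4)
(x(L(2), 3)*z(u(2)))*5 = -4*(-20*2)²*5 = -4*(-40)²*5 = -4*1600*5 = -6400*5 = -32000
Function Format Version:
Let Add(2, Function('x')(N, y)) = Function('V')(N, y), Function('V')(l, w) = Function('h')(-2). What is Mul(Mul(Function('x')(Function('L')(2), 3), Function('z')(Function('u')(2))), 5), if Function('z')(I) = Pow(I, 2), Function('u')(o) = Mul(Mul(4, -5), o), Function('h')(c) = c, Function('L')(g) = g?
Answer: -32000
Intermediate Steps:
Function('u')(o) = Mul(-20, o)
Function('V')(l, w) = -2
Function('x')(N, y) = -4 (Function('x')(N, y) = Add(-2, -2) = -4)
Mul(Mul(Function('x')(Function('L')(2), 3), Function('z')(Function('u')(2))), 5) = Mul(Mul(-4, Pow(Mul(-20, 2), 2)), 5) = Mul(Mul(-4, Pow(-40, 2)), 5) = Mul(Mul(-4, 1600), 5) = Mul(-6400, 5) = -32000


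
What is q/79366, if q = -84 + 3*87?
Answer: 177/79366 ≈ 0.0022302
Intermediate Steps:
q = 177 (q = -84 + 261 = 177)
q/79366 = 177/79366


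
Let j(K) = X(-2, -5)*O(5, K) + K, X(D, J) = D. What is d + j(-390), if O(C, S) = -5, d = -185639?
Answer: -186019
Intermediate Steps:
j(K) = 10 + K (j(K) = -2*(-5) + K = 10 + K)
d + j(-390) = -185639 + (10 - 390) = -185639 - 380 = -186019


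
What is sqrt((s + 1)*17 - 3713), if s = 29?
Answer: I*sqrt(3203) ≈ 56.595*I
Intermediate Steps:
sqrt((s + 1)*17 - 3713) = sqrt((29 + 1)*17 - 3713) = sqrt(30*17 - 3713) = sqrt(510 - 3713) = sqrt(-3203) = I*sqrt(3203)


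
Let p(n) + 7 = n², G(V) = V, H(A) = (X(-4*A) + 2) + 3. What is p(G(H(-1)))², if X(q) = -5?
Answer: 49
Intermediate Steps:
H(A) = 0 (H(A) = (-5 + 2) + 3 = -3 + 3 = 0)
p(n) = -7 + n²
p(G(H(-1)))² = (-7 + 0²)² = (-7 + 0)² = (-7)² = 49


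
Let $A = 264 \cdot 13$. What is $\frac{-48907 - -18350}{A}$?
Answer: $- \frac{30557}{3432} \approx -8.9035$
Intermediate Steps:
$A = 3432$
$\frac{-48907 - -18350}{A} = \frac{-48907 - -18350}{3432} = \left(-48907 + 18350\right) \frac{1}{3432} = \left(-30557\right) \frac{1}{3432} = - \frac{30557}{3432}$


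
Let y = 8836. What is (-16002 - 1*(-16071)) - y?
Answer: -8767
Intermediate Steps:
(-16002 - 1*(-16071)) - y = (-16002 - 1*(-16071)) - 1*8836 = (-16002 + 16071) - 8836 = 69 - 8836 = -8767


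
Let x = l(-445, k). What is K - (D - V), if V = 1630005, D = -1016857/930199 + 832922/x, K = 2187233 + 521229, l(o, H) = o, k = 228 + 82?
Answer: 1796633996608028/413938555 ≈ 4.3403e+6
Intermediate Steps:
k = 310
x = -445
K = 2708462
D = -775235712843/413938555 (D = -1016857/930199 + 832922/(-445) = -1016857*1/930199 + 832922*(-1/445) = -1016857/930199 - 832922/445 = -775235712843/413938555 ≈ -1872.8)
K - (D - V) = 2708462 - (-775235712843/413938555 - 1*1630005) = 2708462 - (-775235712843/413938555 - 1630005) = 2708462 - 1*(-675497150055618/413938555) = 2708462 + 675497150055618/413938555 = 1796633996608028/413938555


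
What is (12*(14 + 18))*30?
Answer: 11520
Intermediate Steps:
(12*(14 + 18))*30 = (12*32)*30 = 384*30 = 11520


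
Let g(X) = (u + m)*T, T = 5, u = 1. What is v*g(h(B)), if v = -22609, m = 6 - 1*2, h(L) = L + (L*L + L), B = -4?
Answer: -565225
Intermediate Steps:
h(L) = L**2 + 2*L (h(L) = L + (L**2 + L) = L + (L + L**2) = L**2 + 2*L)
m = 4 (m = 6 - 2 = 4)
g(X) = 25 (g(X) = (1 + 4)*5 = 5*5 = 25)
v*g(h(B)) = -22609*25 = -565225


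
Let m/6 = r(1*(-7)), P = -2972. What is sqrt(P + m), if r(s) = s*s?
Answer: I*sqrt(2678) ≈ 51.749*I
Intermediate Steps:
r(s) = s**2
m = 294 (m = 6*(1*(-7))**2 = 6*(-7)**2 = 6*49 = 294)
sqrt(P + m) = sqrt(-2972 + 294) = sqrt(-2678) = I*sqrt(2678)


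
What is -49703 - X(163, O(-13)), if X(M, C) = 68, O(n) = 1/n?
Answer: -49771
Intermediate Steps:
-49703 - X(163, O(-13)) = -49703 - 1*68 = -49703 - 68 = -49771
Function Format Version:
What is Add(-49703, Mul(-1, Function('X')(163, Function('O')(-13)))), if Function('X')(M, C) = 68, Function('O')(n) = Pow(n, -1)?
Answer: -49771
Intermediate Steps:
Add(-49703, Mul(-1, Function('X')(163, Function('O')(-13)))) = Add(-49703, Mul(-1, 68)) = Add(-49703, -68) = -49771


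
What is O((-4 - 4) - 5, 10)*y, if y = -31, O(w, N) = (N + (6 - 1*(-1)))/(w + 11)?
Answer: 527/2 ≈ 263.50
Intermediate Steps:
O(w, N) = (7 + N)/(11 + w) (O(w, N) = (N + (6 + 1))/(11 + w) = (N + 7)/(11 + w) = (7 + N)/(11 + w))
O((-4 - 4) - 5, 10)*y = ((7 + 10)/(11 + ((-4 - 4) - 5)))*(-31) = (17/(11 + (-8 - 5)))*(-31) = (17/(11 - 13))*(-31) = (17/(-2))*(-31) = -1/2*17*(-31) = -17/2*(-31) = 527/2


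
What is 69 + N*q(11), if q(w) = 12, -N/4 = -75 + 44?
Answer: 1557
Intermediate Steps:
N = 124 (N = -4*(-75 + 44) = -4*(-31) = 124)
69 + N*q(11) = 69 + 124*12 = 69 + 1488 = 1557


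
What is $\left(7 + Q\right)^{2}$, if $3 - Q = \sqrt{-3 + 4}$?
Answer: $81$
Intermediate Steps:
$Q = 2$ ($Q = 3 - \sqrt{-3 + 4} = 3 - \sqrt{1} = 3 - 1 = 2$)
$\left(7 + Q\right)^{2} = \left(7 + 2\right)^{2} = 9^{2} = 81$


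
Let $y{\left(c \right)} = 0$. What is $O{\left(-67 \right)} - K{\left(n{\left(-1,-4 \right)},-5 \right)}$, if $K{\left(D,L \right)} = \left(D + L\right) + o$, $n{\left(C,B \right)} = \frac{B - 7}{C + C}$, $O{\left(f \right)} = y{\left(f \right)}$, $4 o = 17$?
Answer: $- \frac{19}{4} \approx -4.75$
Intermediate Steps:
$o = \frac{17}{4}$ ($o = \frac{1}{4} \cdot 17 = \frac{17}{4} \approx 4.25$)
$O{\left(f \right)} = 0$
$n{\left(C,B \right)} = \frac{-7 + B}{2 C}$
$K{\left(D,L \right)} = \frac{17}{4} + D + L$ ($K{\left(D,L \right)} = \left(D + L\right) + \frac{17}{4} = \frac{17}{4} + D + L$)
$O{\left(-67 \right)} - K{\left(n{\left(-1,-4 \right)},-5 \right)} = 0 - \left(\frac{17}{4} + \frac{-7 - 4}{2 \left(-1\right)} - 5\right) = 0 - \left(\frac{17}{4} + \frac{1}{2} \left(-1\right) \left(-11\right) - 5\right) = 0 - \left(\frac{17}{4} + \frac{11}{2} - 5\right) = 0 - \frac{19}{4} = - \frac{19}{4}$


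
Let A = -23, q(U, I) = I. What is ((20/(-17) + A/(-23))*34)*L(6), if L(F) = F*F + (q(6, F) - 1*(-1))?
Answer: -258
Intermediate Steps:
L(F) = 1 + F + F² (L(F) = F*F + (F - 1*(-1)) = F² + (F + 1) = F² + (1 + F) = 1 + F + F²)
((20/(-17) + A/(-23))*34)*L(6) = ((20/(-17) - 23/(-23))*34)*(1 + 6 + 6²) = ((20*(-1/17) - 23*(-1/23))*34)*(1 + 6 + 36) = ((-20/17 + 1)*34)*43 = -3/17*34*43 = -6*43 = -258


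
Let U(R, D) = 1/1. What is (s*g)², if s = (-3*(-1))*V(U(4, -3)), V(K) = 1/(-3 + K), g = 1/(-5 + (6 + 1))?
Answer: 9/16 ≈ 0.56250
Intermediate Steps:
g = ½ (g = 1/(-5 + 7) = 1/2 = ½ ≈ 0.50000)
U(R, D) = 1
s = -3/2 (s = (-3*(-1))/(-3 + 1) = 3/(-2) = 3*(-½) = -3/2 ≈ -1.5000)
(s*g)² = (-3/2*½)² = (-¾)² = 9/16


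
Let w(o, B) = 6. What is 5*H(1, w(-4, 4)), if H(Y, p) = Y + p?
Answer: 35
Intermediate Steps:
5*H(1, w(-4, 4)) = 5*(1 + 6) = 5*7 = 35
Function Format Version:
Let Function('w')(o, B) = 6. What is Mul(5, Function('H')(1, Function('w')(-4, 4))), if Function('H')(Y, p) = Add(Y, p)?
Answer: 35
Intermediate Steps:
Mul(5, Function('H')(1, Function('w')(-4, 4))) = Mul(5, Add(1, 6)) = Mul(5, 7) = 35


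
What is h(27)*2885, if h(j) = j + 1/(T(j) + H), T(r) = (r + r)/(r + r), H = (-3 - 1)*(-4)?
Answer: 1327100/17 ≈ 78065.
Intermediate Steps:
H = 16 (H = -4*(-4) = 16)
T(r) = 1 (T(r) = (2*r)/((2*r)) = (2*r)*(1/(2*r)) = 1)
h(j) = 1/17 + j (h(j) = j + 1/(1 + 16) = j + 1/17 = 1/17 + j)
h(27)*2885 = (1/17 + 27)*2885 = (460/17)*2885 = 1327100/17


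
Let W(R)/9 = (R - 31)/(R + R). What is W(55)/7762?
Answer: 54/213455 ≈ 0.00025298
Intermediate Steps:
W(R) = 9*(-31 + R)/(2*R) (W(R) = 9*((R - 31)/(R + R)) = 9*((-31 + R)/((2*R))) = 9*((-31 + R)*(1/(2*R))) = 9*((-31 + R)/(2*R)) = 9*(-31 + R)/(2*R))
W(55)/7762 = ((9/2)*(-31 + 55)/55)/7762 = ((9/2)*(1/55)*24)*(1/7762) = (108/55)*(1/7762) = 54/213455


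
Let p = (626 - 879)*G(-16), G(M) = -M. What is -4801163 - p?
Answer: -4797115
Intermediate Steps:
p = -4048 (p = (626 - 879)*(-1*(-16)) = -253*16 = -4048)
-4801163 - p = -4801163 - 1*(-4048) = -4801163 + 4048 = -4797115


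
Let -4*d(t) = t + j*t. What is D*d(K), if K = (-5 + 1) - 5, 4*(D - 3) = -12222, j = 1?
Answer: -54945/4 ≈ -13736.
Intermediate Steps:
D = -6105/2 (D = 3 + (¼)*(-12222) = 3 - 6111/2 = -6105/2 ≈ -3052.5)
K = -9 (K = -4 - 5 = -9)
d(t) = -t/2 (d(t) = -(t + 1*t)/4 = -(t + t)/4 = -t/2)
D*d(K) = -(-6105)*(-9)/4 = -6105/2*9/2 = -54945/4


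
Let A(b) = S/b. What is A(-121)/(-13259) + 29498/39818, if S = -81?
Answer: 550250774/742808957 ≈ 0.74077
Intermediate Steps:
A(b) = -81/b
A(-121)/(-13259) + 29498/39818 = -81/(-121)/(-13259) + 29498/39818 = -81*(-1/121)*(-1/13259) + 29498*(1/39818) = (81/121)*(-1/13259) + 343/463 = -81/1604339 + 343/463 = 550250774/742808957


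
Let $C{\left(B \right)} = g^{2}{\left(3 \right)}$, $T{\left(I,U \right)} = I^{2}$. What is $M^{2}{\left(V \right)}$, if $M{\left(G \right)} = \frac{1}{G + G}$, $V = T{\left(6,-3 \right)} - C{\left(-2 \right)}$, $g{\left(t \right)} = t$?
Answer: $\frac{1}{2916} \approx 0.00034294$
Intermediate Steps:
$C{\left(B \right)} = 9$ ($C{\left(B \right)} = 3^{2} = 9$)
$V = 27$ ($V = 6^{2} - 9 = 36 - 9 = 27$)
$M{\left(G \right)} = \frac{1}{2 G}$
$M^{2}{\left(V \right)} = \left(\frac{1}{2 \cdot 27}\right)^{2} = \left(\frac{1}{2} \cdot \frac{1}{27}\right)^{2} = \left(\frac{1}{54}\right)^{2} = \frac{1}{2916}$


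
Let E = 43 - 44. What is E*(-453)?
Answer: 453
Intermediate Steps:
E = -1
E*(-453) = -1*(-453) = 453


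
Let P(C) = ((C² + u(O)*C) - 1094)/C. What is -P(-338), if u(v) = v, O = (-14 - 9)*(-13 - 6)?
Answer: -17278/169 ≈ -102.24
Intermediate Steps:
O = 437 (O = -23*(-19) = 437)
P(C) = (-1094 + C² + 437*C)/C (P(C) = ((C² + 437*C) - 1094)/C = (-1094 + C² + 437*C)/C)
-P(-338) = -(437 - 338 - 1094/(-338)) = -(437 - 338 - 1094*(-1/338)) = -(437 - 338 + 547/169) = -1*17278/169 = -17278/169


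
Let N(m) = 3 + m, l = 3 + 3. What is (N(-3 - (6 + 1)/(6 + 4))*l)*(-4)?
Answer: 84/5 ≈ 16.800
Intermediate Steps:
l = 6
(N(-3 - (6 + 1)/(6 + 4))*l)*(-4) = ((3 + (-3 - (6 + 1)/(6 + 4)))*6)*(-4) = ((3 + (-3 - 7/10))*6)*(-4) = ((3 - 37/10)*6)*(-4) = -7/10*6*(-4) = -21/5*(-4) = 84/5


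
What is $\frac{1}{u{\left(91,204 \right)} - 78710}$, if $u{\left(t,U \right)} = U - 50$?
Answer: $- \frac{1}{78556} \approx -1.273 \cdot 10^{-5}$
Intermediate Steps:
$u{\left(t,U \right)} = -50 + U$
$\frac{1}{u{\left(91,204 \right)} - 78710} = \frac{1}{\left(-50 + 204\right) - 78710} = \frac{1}{154 - 78710} = \frac{1}{-78556} = - \frac{1}{78556}$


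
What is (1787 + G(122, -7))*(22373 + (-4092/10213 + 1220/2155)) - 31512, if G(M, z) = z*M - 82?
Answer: 83669699463853/4401803 ≈ 1.9008e+7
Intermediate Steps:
G(M, z) = -82 + M*z (G(M, z) = M*z - 82 = -82 + M*z)
(1787 + G(122, -7))*(22373 + (-4092/10213 + 1220/2155)) - 31512 = (1787 + (-82 + 122*(-7)))*(22373 + (-4092/10213 + 1220/2155)) - 31512 = (1787 + (-82 - 854))*(22373 + (-4092*1/10213 + 1220*(1/2155))) - 31512 = (1787 - 936)*(22373 + (-4092/10213 + 244/431)) - 31512 = 851*(22373 + 728320/4401803) - 31512 = 851*(98482266839/4401803) - 31512 = 83808409079989/4401803 - 31512 = 83669699463853/4401803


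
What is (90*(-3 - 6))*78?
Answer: -63180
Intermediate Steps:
(90*(-3 - 6))*78 = (90*(-9))*78 = -810*78 = -63180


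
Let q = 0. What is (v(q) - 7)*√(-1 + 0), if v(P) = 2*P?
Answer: -7*I ≈ -7.0*I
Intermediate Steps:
(v(q) - 7)*√(-1 + 0) = (2*0 - 7)*√(-1 + 0) = (0 - 7)*√(-1) = -7*I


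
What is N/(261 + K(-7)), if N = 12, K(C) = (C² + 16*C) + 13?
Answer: 12/211 ≈ 0.056872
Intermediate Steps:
K(C) = 13 + C² + 16*C
N/(261 + K(-7)) = 12/(261 + (13 + (-7)² + 16*(-7))) = 12/(261 + (13 + 49 - 112)) = 12/(261 - 50) = 12/211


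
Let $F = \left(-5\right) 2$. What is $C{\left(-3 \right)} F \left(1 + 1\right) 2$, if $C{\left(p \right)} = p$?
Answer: $120$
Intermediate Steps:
$F = -10$
$C{\left(-3 \right)} F \left(1 + 1\right) 2 = - 3 \left(- 10 \left(1 + 1\right)\right) 2 = - 3 \left(\left(-10\right) 2\right) 2 = \left(-3\right) \left(-20\right) 2 = 60 \cdot 2 = 120$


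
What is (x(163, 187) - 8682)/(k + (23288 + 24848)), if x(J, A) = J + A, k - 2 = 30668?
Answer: -4166/39403 ≈ -0.10573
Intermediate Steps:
k = 30670 (k = 2 + 30668 = 30670)
x(J, A) = A + J
(x(163, 187) - 8682)/(k + (23288 + 24848)) = ((187 + 163) - 8682)/(30670 + (23288 + 24848)) = (350 - 8682)/(30670 + 48136) = -8332/78806 = -8332*1/78806 = -4166/39403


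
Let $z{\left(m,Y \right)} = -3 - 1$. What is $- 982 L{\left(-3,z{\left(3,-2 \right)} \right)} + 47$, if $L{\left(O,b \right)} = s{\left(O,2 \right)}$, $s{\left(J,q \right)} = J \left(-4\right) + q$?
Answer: $-13701$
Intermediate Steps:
$z{\left(m,Y \right)} = -4$ ($z{\left(m,Y \right)} = -3 - 1 = -4$)
$s{\left(J,q \right)} = q - 4 J$ ($s{\left(J,q \right)} = - 4 J + q = q - 4 J$)
$L{\left(O,b \right)} = 2 - 4 O$
$- 982 L{\left(-3,z{\left(3,-2 \right)} \right)} + 47 = - 982 \left(2 - -12\right) + 47 = - 982 \left(2 + 12\right) + 47 = \left(-982\right) 14 + 47 = -13748 + 47 = -13701$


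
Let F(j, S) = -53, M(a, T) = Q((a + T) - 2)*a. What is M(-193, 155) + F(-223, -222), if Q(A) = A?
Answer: 7667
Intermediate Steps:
M(a, T) = a*(-2 + T + a) (M(a, T) = ((a + T) - 2)*a = ((T + a) - 2)*a = (-2 + T + a)*a = a*(-2 + T + a))
M(-193, 155) + F(-223, -222) = -193*(-2 + 155 - 193) - 53 = -193*(-40) - 53 = 7720 - 53 = 7667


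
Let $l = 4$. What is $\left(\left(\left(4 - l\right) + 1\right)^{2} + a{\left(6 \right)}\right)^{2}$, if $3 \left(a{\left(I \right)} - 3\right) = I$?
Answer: $36$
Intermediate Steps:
$a{\left(I \right)} = 3 + \frac{I}{3}$
$\left(\left(\left(4 - l\right) + 1\right)^{2} + a{\left(6 \right)}\right)^{2} = \left(\left(\left(4 - 4\right) + 1\right)^{2} + \left(3 + \frac{1}{3} \cdot 6\right)\right)^{2} = \left(\left(\left(4 - 4\right) + 1\right)^{2} + \left(3 + 2\right)\right)^{2} = \left(\left(0 + 1\right)^{2} + 5\right)^{2} = \left(1^{2} + 5\right)^{2} = \left(1 + 5\right)^{2} = 6^{2} = 36$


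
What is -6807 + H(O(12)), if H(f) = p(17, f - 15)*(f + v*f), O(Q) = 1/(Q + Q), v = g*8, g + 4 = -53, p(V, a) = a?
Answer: -3757487/576 ≈ -6523.4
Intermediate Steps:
g = -57 (g = -4 - 53 = -57)
v = -456 (v = -57*8 = -456)
O(Q) = 1/(2*Q)
H(f) = -455*f*(-15 + f) (H(f) = (f - 15)*(f - 456*f) = (-15 + f)*(-455*f) = -455*f*(-15 + f))
-6807 + H(O(12)) = -6807 + 455*((1/2)/12)*(15 - 1/(2*12)) = -6807 + 455*((1/2)*(1/12))*(15 - 1/(2*12)) = -6807 + 455*(1/24)*(15 - 1*1/24) = -6807 + 455*(1/24)*(15 - 1/24) = -6807 + 455*(1/24)*(359/24) = -6807 + 163345/576 = -3757487/576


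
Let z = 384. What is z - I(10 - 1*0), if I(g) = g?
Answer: 374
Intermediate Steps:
z - I(10 - 1*0) = 384 - (10 - 1*0) = 384 - (10 + 0) = 384 - 1*10 = 384 - 10 = 374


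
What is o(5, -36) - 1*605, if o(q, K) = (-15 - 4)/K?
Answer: -21761/36 ≈ -604.47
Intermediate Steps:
o(q, K) = -19/K
o(5, -36) - 1*605 = -19/(-36) - 1*605 = -19*(-1/36) - 605 = 19/36 - 605 = -21761/36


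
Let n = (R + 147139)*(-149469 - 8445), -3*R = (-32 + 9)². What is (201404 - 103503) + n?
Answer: -23207364643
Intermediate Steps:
R = -529/3 (R = -(-32 + 9)²/3 = -⅓*(-23)² = -⅓*529 = -529/3 ≈ -176.33)
n = -23207462544 (n = (-529/3 + 147139)*(-149469 - 8445) = (440888/3)*(-157914) = -23207462544)
(201404 - 103503) + n = (201404 - 103503) - 23207462544 = 97901 - 23207462544 = -23207364643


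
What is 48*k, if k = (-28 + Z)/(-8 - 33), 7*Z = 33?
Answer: 7824/287 ≈ 27.261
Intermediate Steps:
Z = 33/7 (Z = (⅐)*33 = 33/7 ≈ 4.7143)
k = 163/287 (k = (-28 + 33/7)/(-8 - 33) = -163/7/(-41) = -163/7*(-1/41) = 163/287 ≈ 0.56794)
48*k = 48*(163/287) = 7824/287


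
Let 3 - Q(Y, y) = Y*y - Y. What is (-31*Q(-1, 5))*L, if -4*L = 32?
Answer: 1736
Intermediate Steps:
Q(Y, y) = 3 + Y - Y*y (Q(Y, y) = 3 - (Y*y - Y) = 3 - (-Y + Y*y) = 3 + (Y - Y*y) = 3 + Y - Y*y)
L = -8 (L = -¼*32 = -8)
(-31*Q(-1, 5))*L = -31*(3 - 1 - 1*(-1)*5)*(-8) = -31*(3 - 1 + 5)*(-8) = -31*7*(-8) = -217*(-8) = 1736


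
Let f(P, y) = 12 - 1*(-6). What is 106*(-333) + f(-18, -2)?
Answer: -35280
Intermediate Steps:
f(P, y) = 18 (f(P, y) = 12 + 6 = 18)
106*(-333) + f(-18, -2) = 106*(-333) + 18 = -35298 + 18 = -35280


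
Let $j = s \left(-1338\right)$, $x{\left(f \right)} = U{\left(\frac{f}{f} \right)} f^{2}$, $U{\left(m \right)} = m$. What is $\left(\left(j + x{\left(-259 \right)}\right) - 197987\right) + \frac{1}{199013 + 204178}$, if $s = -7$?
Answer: $- \frac{49003834139}{403191} \approx -1.2154 \cdot 10^{5}$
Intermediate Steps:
$x{\left(f \right)} = f^{2}$ ($x{\left(f \right)} = \frac{f}{f} f^{2} = 1 f^{2} = f^{2}$)
$j = 9366$ ($j = \left(-7\right) \left(-1338\right) = 9366$)
$\left(\left(j + x{\left(-259 \right)}\right) - 197987\right) + \frac{1}{199013 + 204178} = \left(\left(9366 + \left(-259\right)^{2}\right) - 197987\right) + \frac{1}{199013 + 204178} = \left(\left(9366 + 67081\right) - 197987\right) + \frac{1}{403191} = \left(76447 - 197987\right) + \frac{1}{403191} = -121540 + \frac{1}{403191} = - \frac{49003834139}{403191}$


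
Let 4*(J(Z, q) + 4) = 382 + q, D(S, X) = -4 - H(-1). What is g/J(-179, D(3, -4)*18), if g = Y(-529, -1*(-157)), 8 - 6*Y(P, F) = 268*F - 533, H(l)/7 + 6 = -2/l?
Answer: -4615/133 ≈ -34.699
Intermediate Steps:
H(l) = -42 - 14/l (H(l) = -42 + 7*(-2/l) = -42 - 14/l)
D(S, X) = 24 (D(S, X) = -4 - (-42 - 14/(-1)) = -4 - (-42 - 14*(-1)) = -4 - (-42 + 14) = -4 - 1*(-28) = -4 + 28 = 24)
J(Z, q) = 183/2 + q/4 (J(Z, q) = -4 + (382 + q)/4 = -4 + (191/2 + q/4) = 183/2 + q/4)
Y(P, F) = 541/6 - 134*F/3 (Y(P, F) = 4/3 - (268*F - 533)/6 = 4/3 - (-533 + 268*F)/6 = 4/3 + (533/6 - 134*F/3) = 541/6 - 134*F/3)
g = -13845/2 (g = 541/6 - (-134)*(-157)/3 = 541/6 - 134/3*157 = 541/6 - 21038/3 = -13845/2 ≈ -6922.5)
g/J(-179, D(3, -4)*18) = -13845/(2*(183/2 + (24*18)/4)) = -13845/(2*(183/2 + (¼)*432)) = -13845/(2*(183/2 + 108)) = -13845/(2*399/2) = -13845/2*2/399 = -4615/133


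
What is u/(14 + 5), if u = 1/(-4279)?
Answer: -1/81301 ≈ -1.2300e-5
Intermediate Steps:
u = -1/4279 ≈ -0.00023370
u/(14 + 5) = -1/(4279*(14 + 5)) = -1/4279/19 = -1/4279*1/19 = -1/81301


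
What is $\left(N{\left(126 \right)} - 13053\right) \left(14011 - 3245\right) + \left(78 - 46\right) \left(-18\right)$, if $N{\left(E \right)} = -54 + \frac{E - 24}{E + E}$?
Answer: $- \frac{423318541}{3} \approx -1.4111 \cdot 10^{8}$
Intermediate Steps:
$N{\left(E \right)} = -54 + \frac{-24 + E}{2 E}$
$\left(N{\left(126 \right)} - 13053\right) \left(14011 - 3245\right) + \left(78 - 46\right) \left(-18\right) = \left(\left(- \frac{107}{2} - \frac{12}{126}\right) - 13053\right) \left(14011 - 3245\right) + \left(78 - 46\right) \left(-18\right) = \left(\left(- \frac{107}{2} - \frac{2}{21}\right) - 13053\right) 10766 + 32 \left(-18\right) = \left(\left(- \frac{107}{2} - \frac{2}{21}\right) - 13053\right) 10766 - 576 = \left(- \frac{2251}{42} - 13053\right) 10766 - 576 = \left(- \frac{550477}{42}\right) 10766 - 576 = - \frac{423316813}{3} - 576 = - \frac{423318541}{3}$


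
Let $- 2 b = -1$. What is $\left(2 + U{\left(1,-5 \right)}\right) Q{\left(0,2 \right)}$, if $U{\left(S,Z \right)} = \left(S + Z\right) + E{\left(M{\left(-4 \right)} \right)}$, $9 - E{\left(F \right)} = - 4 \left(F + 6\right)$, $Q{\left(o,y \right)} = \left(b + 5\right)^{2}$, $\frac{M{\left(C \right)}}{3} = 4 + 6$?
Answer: $\frac{18271}{4} \approx 4567.8$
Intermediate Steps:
$b = \frac{1}{2}$ ($b = \left(- \frac{1}{2}\right) \left(-1\right) = \frac{1}{2} \approx 0.5$)
$M{\left(C \right)} = 30$ ($M{\left(C \right)} = 3 \left(4 + 6\right) = 3 \cdot 10 = 30$)
$Q{\left(o,y \right)} = \frac{121}{4}$ ($Q{\left(o,y \right)} = \left(\frac{1}{2} + 5\right)^{2} = \left(\frac{11}{2}\right)^{2} = \frac{121}{4}$)
$E{\left(F \right)} = 33 + 4 F$ ($E{\left(F \right)} = 9 - - 4 \left(F + 6\right) = 9 - - 4 \left(6 + F\right) = 9 - \left(-24 - 4 F\right) = 9 + \left(24 + 4 F\right) = 33 + 4 F$)
$U{\left(S,Z \right)} = 153 + S + Z$ ($U{\left(S,Z \right)} = \left(S + Z\right) + \left(33 + 4 \cdot 30\right) = \left(S + Z\right) + \left(33 + 120\right) = \left(S + Z\right) + 153 = 153 + S + Z$)
$\left(2 + U{\left(1,-5 \right)}\right) Q{\left(0,2 \right)} = \left(2 + \left(153 + 1 - 5\right)\right) \frac{121}{4} = \left(2 + 149\right) \frac{121}{4} = 151 \cdot \frac{121}{4} = \frac{18271}{4}$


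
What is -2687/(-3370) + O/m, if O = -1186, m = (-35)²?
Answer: -141049/825650 ≈ -0.17083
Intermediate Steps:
m = 1225
-2687/(-3370) + O/m = -2687/(-3370) - 1186/1225 = -2687*(-1/3370) - 1186*1/1225 = 2687/3370 - 1186/1225 = -141049/825650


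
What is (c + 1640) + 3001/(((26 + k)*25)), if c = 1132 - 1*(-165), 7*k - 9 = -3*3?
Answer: 1912051/650 ≈ 2941.6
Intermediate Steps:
k = 0 (k = 9/7 + (-3*3)/7 = 9/7 + (⅐)*(-9) = 9/7 - 9/7 = 0)
c = 1297 (c = 1132 + 165 = 1297)
(c + 1640) + 3001/(((26 + k)*25)) = (1297 + 1640) + 3001/(((26 + 0)*25)) = 2937 + 3001/((26*25)) = 2937 + 3001/650 = 1912051/650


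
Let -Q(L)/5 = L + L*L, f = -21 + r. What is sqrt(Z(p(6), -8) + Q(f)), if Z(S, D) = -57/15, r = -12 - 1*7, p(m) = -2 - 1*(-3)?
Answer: I*sqrt(195095)/5 ≈ 88.339*I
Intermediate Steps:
p(m) = 1 (p(m) = -2 + 3 = 1)
r = -19 (r = -12 - 7 = -19)
Z(S, D) = -19/5 (Z(S, D) = -57*1/15 = -19/5)
f = -40 (f = -21 - 19 = -40)
Q(L) = -5*L - 5*L**2 (Q(L) = -5*(L + L*L) = -5*(L + L**2) = -5*L - 5*L**2)
sqrt(Z(p(6), -8) + Q(f)) = sqrt(-19/5 - 5*(-40)*(1 - 40)) = sqrt(-19/5 - 5*(-40)*(-39)) = sqrt(-19/5 - 7800) = sqrt(-39019/5) = I*sqrt(195095)/5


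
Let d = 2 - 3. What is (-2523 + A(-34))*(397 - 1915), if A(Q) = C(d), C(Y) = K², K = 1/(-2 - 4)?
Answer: 22979231/6 ≈ 3.8299e+6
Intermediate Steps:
d = -1
K = -⅙ (K = 1/(-6) = -⅙ ≈ -0.16667)
C(Y) = 1/36 (C(Y) = (-⅙)² = 1/36)
A(Q) = 1/36
(-2523 + A(-34))*(397 - 1915) = (-2523 + 1/36)*(397 - 1915) = -90827/36*(-1518) = 22979231/6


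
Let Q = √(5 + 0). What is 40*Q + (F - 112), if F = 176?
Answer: 64 + 40*√5 ≈ 153.44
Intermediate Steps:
Q = √5 ≈ 2.2361
40*Q + (F - 112) = 40*√5 + (176 - 112) = 40*√5 + 64 = 64 + 40*√5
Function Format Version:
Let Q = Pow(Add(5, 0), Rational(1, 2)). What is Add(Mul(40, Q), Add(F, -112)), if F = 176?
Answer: Add(64, Mul(40, Pow(5, Rational(1, 2)))) ≈ 153.44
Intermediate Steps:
Q = Pow(5, Rational(1, 2)) ≈ 2.2361
Add(Mul(40, Q), Add(F, -112)) = Add(Mul(40, Pow(5, Rational(1, 2))), Add(176, -112)) = Add(Mul(40, Pow(5, Rational(1, 2))), 64) = Add(64, Mul(40, Pow(5, Rational(1, 2))))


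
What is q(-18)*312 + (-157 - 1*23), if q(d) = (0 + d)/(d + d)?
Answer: -24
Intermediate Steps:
q(d) = ½ (q(d) = d/((2*d)) = d*(1/(2*d)) = ½)
q(-18)*312 + (-157 - 1*23) = (½)*312 + (-157 - 1*23) = 156 + (-157 - 23) = 156 - 180 = -24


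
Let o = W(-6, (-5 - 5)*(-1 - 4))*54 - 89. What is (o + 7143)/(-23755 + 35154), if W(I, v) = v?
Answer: 9754/11399 ≈ 0.85569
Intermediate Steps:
o = 2611 (o = ((-5 - 5)*(-1 - 4))*54 - 89 = -10*(-5)*54 - 89 = 50*54 - 89 = 2700 - 89 = 2611)
(o + 7143)/(-23755 + 35154) = (2611 + 7143)/(-23755 + 35154) = 9754/11399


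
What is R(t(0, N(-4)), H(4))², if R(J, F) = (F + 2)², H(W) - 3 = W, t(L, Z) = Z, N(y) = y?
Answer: 6561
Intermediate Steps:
H(W) = 3 + W
R(J, F) = (2 + F)²
R(t(0, N(-4)), H(4))² = ((2 + (3 + 4))²)² = ((2 + 7)²)² = (9²)² = 81² = 6561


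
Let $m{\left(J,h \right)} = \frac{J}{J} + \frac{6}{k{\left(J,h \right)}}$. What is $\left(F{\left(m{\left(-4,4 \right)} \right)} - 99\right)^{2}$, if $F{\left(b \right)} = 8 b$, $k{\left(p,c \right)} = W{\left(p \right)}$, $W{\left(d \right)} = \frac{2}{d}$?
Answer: $34969$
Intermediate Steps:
$k{\left(p,c \right)} = \frac{2}{p}$
$m{\left(J,h \right)} = 1 + 3 J$ ($m{\left(J,h \right)} = \frac{J}{J} + \frac{6}{2 \frac{1}{J}} = 1 + 6 \frac{J}{2} = 1 + 3 J$)
$\left(F{\left(m{\left(-4,4 \right)} \right)} - 99\right)^{2} = \left(8 \left(1 + 3 \left(-4\right)\right) - 99\right)^{2} = \left(8 \left(1 - 12\right) - 99\right)^{2} = \left(8 \left(-11\right) - 99\right)^{2} = \left(-88 - 99\right)^{2} = \left(-187\right)^{2} = 34969$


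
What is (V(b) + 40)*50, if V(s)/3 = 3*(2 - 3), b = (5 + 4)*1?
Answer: 1550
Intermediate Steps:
b = 9 (b = 9*1 = 9)
V(s) = -9 (V(s) = 3*(3*(2 - 3)) = 3*(3*(-1)) = 3*(-3) = -9)
(V(b) + 40)*50 = (-9 + 40)*50 = 31*50 = 1550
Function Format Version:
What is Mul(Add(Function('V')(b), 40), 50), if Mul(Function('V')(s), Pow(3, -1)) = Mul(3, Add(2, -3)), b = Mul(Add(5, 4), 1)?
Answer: 1550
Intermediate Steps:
b = 9 (b = Mul(9, 1) = 9)
Function('V')(s) = -9 (Function('V')(s) = Mul(3, Mul(3, Add(2, -3))) = Mul(3, Mul(3, -1)) = Mul(3, -3) = -9)
Mul(Add(Function('V')(b), 40), 50) = Mul(Add(-9, 40), 50) = Mul(31, 50) = 1550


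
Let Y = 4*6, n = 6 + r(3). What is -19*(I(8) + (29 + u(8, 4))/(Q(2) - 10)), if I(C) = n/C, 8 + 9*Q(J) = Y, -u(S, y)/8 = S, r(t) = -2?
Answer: -3344/37 ≈ -90.378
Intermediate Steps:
u(S, y) = -8*S
n = 4 (n = 6 - 2 = 4)
Y = 24
Q(J) = 16/9 (Q(J) = -8/9 + (⅑)*24 = -8/9 + 8/3 = 16/9)
I(C) = 4/C
-19*(I(8) + (29 + u(8, 4))/(Q(2) - 10)) = -19*(4/8 + (29 - 8*8)/(16/9 - 10)) = -19*(4*(⅛) + (29 - 64)/(-74/9)) = -19*(½ - 35*(-9/74)) = -19*(½ + 315/74) = -19*176/37 = -3344/37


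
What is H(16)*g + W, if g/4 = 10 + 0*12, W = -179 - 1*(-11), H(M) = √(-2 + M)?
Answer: -168 + 40*√14 ≈ -18.334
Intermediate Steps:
W = -168 (W = -179 + 11 = -168)
g = 40 (g = 4*(10 + 0*12) = 4*(10 + 0) = 4*10 = 40)
H(16)*g + W = √(-2 + 16)*40 - 168 = √14*40 - 168 = 40*√14 - 168 = -168 + 40*√14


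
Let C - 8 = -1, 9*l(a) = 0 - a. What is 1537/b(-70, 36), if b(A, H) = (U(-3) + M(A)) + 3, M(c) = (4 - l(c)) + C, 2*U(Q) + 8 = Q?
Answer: 27666/13 ≈ 2128.2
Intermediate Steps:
l(a) = -a/9 (l(a) = (0 - a)/9 = (-a)/9 = -a/9)
U(Q) = -4 + Q/2
C = 7 (C = 8 - 1 = 7)
M(c) = 11 + c/9 (M(c) = (4 - (-1)*c/9) + 7 = (4 + c/9) + 7 = 11 + c/9)
b(A, H) = 17/2 + A/9 (b(A, H) = ((-4 + (1/2)*(-3)) + (11 + A/9)) + 3 = ((-4 - 3/2) + (11 + A/9)) + 3 = (-11/2 + (11 + A/9)) + 3 = (11/2 + A/9) + 3 = 17/2 + A/9)
1537/b(-70, 36) = 1537/(17/2 + (1/9)*(-70)) = 1537/(17/2 - 70/9) = 1537/(13/18) = 1537*(18/13) = 27666/13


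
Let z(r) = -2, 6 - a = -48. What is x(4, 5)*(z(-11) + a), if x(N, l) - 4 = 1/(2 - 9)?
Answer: 1404/7 ≈ 200.57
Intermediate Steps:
a = 54 (a = 6 - 1*(-48) = 6 + 48 = 54)
x(N, l) = 27/7 (x(N, l) = 4 + 1/(2 - 9) = 4 + 1/(-7) = 4 - ⅐ = 27/7)
x(4, 5)*(z(-11) + a) = 27*(-2 + 54)/7 = (27/7)*52 = 1404/7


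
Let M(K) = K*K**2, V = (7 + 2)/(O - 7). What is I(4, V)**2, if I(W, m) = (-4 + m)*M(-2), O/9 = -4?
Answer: 2096704/1849 ≈ 1134.0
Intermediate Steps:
O = -36 (O = 9*(-4) = -36)
V = -9/43 (V = (7 + 2)/(-36 - 7) = 9/(-43) = 9*(-1/43) = -9/43 ≈ -0.20930)
M(K) = K**3
I(W, m) = 32 - 8*m (I(W, m) = (-4 + m)*(-2)**3 = (-4 + m)*(-8) = 32 - 8*m)
I(4, V)**2 = (32 - 8*(-9/43))**2 = (32 + 72/43)**2 = (1448/43)**2 = 2096704/1849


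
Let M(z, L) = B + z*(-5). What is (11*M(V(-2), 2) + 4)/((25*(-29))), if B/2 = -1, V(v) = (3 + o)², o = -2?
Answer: 73/725 ≈ 0.10069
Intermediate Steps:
V(v) = 1 (V(v) = (3 - 2)² = 1² = 1)
B = -2 (B = 2*(-1) = -2)
M(z, L) = -2 - 5*z (M(z, L) = -2 + z*(-5) = -2 - 5*z)
(11*M(V(-2), 2) + 4)/((25*(-29))) = (11*(-2 - 5*1) + 4)/((25*(-29))) = (11*(-2 - 5) + 4)/(-725) = (11*(-7) + 4)*(-1/725) = (-77 + 4)*(-1/725) = -73*(-1/725) = 73/725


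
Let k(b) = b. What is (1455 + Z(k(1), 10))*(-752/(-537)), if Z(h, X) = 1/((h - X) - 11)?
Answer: 5470612/2685 ≈ 2037.5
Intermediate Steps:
Z(h, X) = 1/(-11 + h - X)
(1455 + Z(k(1), 10))*(-752/(-537)) = (1455 + 1/(-11 + 1 - 1*10))*(-752/(-537)) = (1455 + 1/(-11 + 1 - 10))*(-752*(-1/537)) = (1455 + 1/(-20))*(752/537) = (1455 - 1/20)*(752/537) = (29099/20)*(752/537) = 5470612/2685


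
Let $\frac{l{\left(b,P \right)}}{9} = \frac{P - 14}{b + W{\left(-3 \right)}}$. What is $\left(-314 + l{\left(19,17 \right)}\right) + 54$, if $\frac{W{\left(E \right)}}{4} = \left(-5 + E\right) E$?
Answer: $- \frac{29873}{115} \approx -259.77$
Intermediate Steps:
$W{\left(E \right)} = 4 E \left(-5 + E\right)$ ($W{\left(E \right)} = 4 \left(-5 + E\right) E = 4 E \left(-5 + E\right)$)
$l{\left(b,P \right)} = \frac{9 \left(-14 + P\right)}{96 + b}$ ($l{\left(b,P \right)} = 9 \frac{P - 14}{b + 4 \left(-3\right) \left(-5 - 3\right)} = 9 \frac{-14 + P}{b + 4 \left(-3\right) \left(-8\right)} = 9 \frac{-14 + P}{b + 96} = 9 \frac{-14 + P}{96 + b} = \frac{9 \left(-14 + P\right)}{96 + b}$)
$\left(-314 + l{\left(19,17 \right)}\right) + 54 = \left(-314 + \frac{9 \left(-14 + 17\right)}{96 + 19}\right) + 54 = \left(-314 + 9 \cdot \frac{1}{115} \cdot 3\right) + 54 = \left(-314 + \frac{27}{115}\right) + 54 = - \frac{36083}{115} + 54 = - \frac{29873}{115}$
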